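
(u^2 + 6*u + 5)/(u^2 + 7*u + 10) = (u + 1)/(u + 2)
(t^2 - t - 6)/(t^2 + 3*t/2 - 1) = 2*(t - 3)/(2*t - 1)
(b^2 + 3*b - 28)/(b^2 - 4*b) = (b + 7)/b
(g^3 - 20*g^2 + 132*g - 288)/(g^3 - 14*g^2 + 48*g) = (g - 6)/g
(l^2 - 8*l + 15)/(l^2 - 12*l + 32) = (l^2 - 8*l + 15)/(l^2 - 12*l + 32)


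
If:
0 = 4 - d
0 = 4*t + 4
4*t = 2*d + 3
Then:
No Solution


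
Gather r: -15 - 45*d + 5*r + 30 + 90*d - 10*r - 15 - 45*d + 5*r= 0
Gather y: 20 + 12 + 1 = 33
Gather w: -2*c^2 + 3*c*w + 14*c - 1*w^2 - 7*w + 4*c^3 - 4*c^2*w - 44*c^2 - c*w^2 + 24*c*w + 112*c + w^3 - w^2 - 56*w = 4*c^3 - 46*c^2 + 126*c + w^3 + w^2*(-c - 2) + w*(-4*c^2 + 27*c - 63)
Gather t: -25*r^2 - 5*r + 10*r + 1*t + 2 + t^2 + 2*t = -25*r^2 + 5*r + t^2 + 3*t + 2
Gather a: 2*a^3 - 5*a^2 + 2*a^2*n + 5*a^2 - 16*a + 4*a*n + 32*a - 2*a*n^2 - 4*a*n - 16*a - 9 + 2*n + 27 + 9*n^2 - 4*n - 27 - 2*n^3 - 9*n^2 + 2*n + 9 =2*a^3 + 2*a^2*n - 2*a*n^2 - 2*n^3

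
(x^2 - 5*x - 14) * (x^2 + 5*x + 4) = x^4 - 35*x^2 - 90*x - 56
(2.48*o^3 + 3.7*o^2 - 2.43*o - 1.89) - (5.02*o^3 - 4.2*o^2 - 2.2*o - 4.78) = -2.54*o^3 + 7.9*o^2 - 0.23*o + 2.89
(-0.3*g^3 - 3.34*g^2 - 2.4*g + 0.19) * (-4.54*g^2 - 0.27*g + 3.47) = 1.362*g^5 + 15.2446*g^4 + 10.7568*g^3 - 11.8044*g^2 - 8.3793*g + 0.6593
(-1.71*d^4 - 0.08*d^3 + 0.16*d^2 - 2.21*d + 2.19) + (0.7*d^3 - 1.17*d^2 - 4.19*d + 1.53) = -1.71*d^4 + 0.62*d^3 - 1.01*d^2 - 6.4*d + 3.72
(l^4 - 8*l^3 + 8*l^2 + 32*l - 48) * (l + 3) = l^5 - 5*l^4 - 16*l^3 + 56*l^2 + 48*l - 144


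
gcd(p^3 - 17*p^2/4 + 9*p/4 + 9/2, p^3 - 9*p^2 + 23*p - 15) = p - 3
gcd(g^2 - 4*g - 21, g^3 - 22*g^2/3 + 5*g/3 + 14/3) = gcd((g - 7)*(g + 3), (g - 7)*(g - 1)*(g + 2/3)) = g - 7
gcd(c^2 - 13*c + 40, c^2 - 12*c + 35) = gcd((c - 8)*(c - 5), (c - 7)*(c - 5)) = c - 5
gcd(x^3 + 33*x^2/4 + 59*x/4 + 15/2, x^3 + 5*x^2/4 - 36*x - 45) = x^2 + 29*x/4 + 15/2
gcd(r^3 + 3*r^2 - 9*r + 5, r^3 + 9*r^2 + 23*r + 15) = r + 5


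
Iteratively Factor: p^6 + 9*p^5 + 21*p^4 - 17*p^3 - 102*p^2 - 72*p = (p + 4)*(p^5 + 5*p^4 + p^3 - 21*p^2 - 18*p) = (p + 1)*(p + 4)*(p^4 + 4*p^3 - 3*p^2 - 18*p) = (p + 1)*(p + 3)*(p + 4)*(p^3 + p^2 - 6*p) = (p + 1)*(p + 3)^2*(p + 4)*(p^2 - 2*p) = p*(p + 1)*(p + 3)^2*(p + 4)*(p - 2)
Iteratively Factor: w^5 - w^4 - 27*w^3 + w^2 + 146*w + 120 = (w - 5)*(w^4 + 4*w^3 - 7*w^2 - 34*w - 24) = (w - 5)*(w - 3)*(w^3 + 7*w^2 + 14*w + 8) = (w - 5)*(w - 3)*(w + 4)*(w^2 + 3*w + 2) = (w - 5)*(w - 3)*(w + 1)*(w + 4)*(w + 2)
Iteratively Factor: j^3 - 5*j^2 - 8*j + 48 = (j - 4)*(j^2 - j - 12) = (j - 4)*(j + 3)*(j - 4)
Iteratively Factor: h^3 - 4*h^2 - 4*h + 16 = (h - 2)*(h^2 - 2*h - 8) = (h - 4)*(h - 2)*(h + 2)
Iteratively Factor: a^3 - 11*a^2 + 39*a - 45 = (a - 5)*(a^2 - 6*a + 9) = (a - 5)*(a - 3)*(a - 3)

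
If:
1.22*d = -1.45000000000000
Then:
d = -1.19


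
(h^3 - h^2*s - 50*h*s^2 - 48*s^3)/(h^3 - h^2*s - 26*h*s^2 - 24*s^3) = (-h^2 + 2*h*s + 48*s^2)/(-h^2 + 2*h*s + 24*s^2)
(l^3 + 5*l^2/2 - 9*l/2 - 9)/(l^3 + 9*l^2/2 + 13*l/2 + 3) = (l^2 + l - 6)/(l^2 + 3*l + 2)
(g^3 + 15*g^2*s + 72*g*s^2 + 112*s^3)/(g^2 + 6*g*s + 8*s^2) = (g^2 + 11*g*s + 28*s^2)/(g + 2*s)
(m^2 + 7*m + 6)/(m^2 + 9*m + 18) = (m + 1)/(m + 3)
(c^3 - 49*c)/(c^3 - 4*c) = (c^2 - 49)/(c^2 - 4)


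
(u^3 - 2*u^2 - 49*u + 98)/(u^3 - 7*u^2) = 1 + 5/u - 14/u^2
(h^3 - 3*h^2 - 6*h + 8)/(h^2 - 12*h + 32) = (h^2 + h - 2)/(h - 8)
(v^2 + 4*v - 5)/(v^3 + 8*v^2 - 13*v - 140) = (v - 1)/(v^2 + 3*v - 28)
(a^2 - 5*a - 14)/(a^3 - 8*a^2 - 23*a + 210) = (a + 2)/(a^2 - a - 30)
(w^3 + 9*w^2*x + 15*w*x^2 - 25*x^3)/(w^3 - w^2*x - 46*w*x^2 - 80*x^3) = (-w^2 - 4*w*x + 5*x^2)/(-w^2 + 6*w*x + 16*x^2)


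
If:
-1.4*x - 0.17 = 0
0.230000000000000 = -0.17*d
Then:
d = -1.35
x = -0.12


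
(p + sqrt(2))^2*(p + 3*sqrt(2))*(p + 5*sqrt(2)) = p^4 + 10*sqrt(2)*p^3 + 64*p^2 + 76*sqrt(2)*p + 60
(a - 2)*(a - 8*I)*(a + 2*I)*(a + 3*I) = a^4 - 2*a^3 - 3*I*a^3 + 34*a^2 + 6*I*a^2 - 68*a + 48*I*a - 96*I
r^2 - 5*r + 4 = (r - 4)*(r - 1)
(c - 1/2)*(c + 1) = c^2 + c/2 - 1/2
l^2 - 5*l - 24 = (l - 8)*(l + 3)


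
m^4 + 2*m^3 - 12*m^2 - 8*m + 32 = (m - 2)^2*(m + 2)*(m + 4)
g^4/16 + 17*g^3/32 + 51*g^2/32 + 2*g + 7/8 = (g/4 + 1/4)*(g/4 + 1/2)*(g + 2)*(g + 7/2)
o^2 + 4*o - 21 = (o - 3)*(o + 7)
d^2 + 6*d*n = d*(d + 6*n)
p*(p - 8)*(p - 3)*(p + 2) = p^4 - 9*p^3 + 2*p^2 + 48*p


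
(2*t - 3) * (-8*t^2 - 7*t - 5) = -16*t^3 + 10*t^2 + 11*t + 15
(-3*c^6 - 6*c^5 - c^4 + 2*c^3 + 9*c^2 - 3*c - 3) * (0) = 0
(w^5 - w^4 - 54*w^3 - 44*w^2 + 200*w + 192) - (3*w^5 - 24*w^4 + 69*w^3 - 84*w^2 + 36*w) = -2*w^5 + 23*w^4 - 123*w^3 + 40*w^2 + 164*w + 192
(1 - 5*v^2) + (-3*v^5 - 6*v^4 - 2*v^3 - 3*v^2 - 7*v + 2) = -3*v^5 - 6*v^4 - 2*v^3 - 8*v^2 - 7*v + 3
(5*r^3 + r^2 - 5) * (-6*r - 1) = -30*r^4 - 11*r^3 - r^2 + 30*r + 5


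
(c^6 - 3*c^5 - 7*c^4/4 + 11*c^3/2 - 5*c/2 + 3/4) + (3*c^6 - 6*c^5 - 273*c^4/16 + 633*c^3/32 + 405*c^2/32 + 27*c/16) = 4*c^6 - 9*c^5 - 301*c^4/16 + 809*c^3/32 + 405*c^2/32 - 13*c/16 + 3/4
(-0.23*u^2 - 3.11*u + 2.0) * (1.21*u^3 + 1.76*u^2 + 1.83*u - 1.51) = -0.2783*u^5 - 4.1679*u^4 - 3.4745*u^3 - 1.824*u^2 + 8.3561*u - 3.02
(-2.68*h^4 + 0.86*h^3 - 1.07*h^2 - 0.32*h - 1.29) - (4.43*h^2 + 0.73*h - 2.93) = -2.68*h^4 + 0.86*h^3 - 5.5*h^2 - 1.05*h + 1.64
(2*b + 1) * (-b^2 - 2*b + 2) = -2*b^3 - 5*b^2 + 2*b + 2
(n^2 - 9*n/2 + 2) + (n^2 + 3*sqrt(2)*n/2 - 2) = 2*n^2 - 9*n/2 + 3*sqrt(2)*n/2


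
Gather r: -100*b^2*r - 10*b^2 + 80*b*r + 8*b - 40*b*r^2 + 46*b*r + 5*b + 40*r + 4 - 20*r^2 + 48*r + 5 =-10*b^2 + 13*b + r^2*(-40*b - 20) + r*(-100*b^2 + 126*b + 88) + 9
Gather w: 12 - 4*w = 12 - 4*w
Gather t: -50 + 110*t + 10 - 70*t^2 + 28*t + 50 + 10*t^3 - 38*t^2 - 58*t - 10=10*t^3 - 108*t^2 + 80*t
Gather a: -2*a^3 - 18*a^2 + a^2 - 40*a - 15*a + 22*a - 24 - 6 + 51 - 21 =-2*a^3 - 17*a^2 - 33*a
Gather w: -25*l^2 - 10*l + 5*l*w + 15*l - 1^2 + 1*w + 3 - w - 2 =-25*l^2 + 5*l*w + 5*l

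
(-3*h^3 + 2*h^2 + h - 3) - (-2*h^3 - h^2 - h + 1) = -h^3 + 3*h^2 + 2*h - 4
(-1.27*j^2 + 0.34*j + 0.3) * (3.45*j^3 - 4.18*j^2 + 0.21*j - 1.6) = -4.3815*j^5 + 6.4816*j^4 - 0.6529*j^3 + 0.8494*j^2 - 0.481*j - 0.48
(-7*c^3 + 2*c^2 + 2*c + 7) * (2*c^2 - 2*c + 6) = -14*c^5 + 18*c^4 - 42*c^3 + 22*c^2 - 2*c + 42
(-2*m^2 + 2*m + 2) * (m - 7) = -2*m^3 + 16*m^2 - 12*m - 14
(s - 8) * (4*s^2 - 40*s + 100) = 4*s^3 - 72*s^2 + 420*s - 800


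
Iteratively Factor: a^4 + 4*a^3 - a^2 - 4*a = (a + 1)*(a^3 + 3*a^2 - 4*a) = a*(a + 1)*(a^2 + 3*a - 4) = a*(a - 1)*(a + 1)*(a + 4)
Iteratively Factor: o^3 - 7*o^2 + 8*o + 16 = (o - 4)*(o^2 - 3*o - 4) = (o - 4)*(o + 1)*(o - 4)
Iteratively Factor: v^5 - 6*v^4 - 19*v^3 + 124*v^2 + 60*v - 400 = (v + 2)*(v^4 - 8*v^3 - 3*v^2 + 130*v - 200) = (v - 5)*(v + 2)*(v^3 - 3*v^2 - 18*v + 40) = (v - 5)*(v + 2)*(v + 4)*(v^2 - 7*v + 10) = (v - 5)*(v - 2)*(v + 2)*(v + 4)*(v - 5)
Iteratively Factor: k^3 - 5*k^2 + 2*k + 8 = (k - 2)*(k^2 - 3*k - 4) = (k - 4)*(k - 2)*(k + 1)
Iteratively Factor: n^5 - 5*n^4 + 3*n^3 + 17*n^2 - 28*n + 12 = (n - 1)*(n^4 - 4*n^3 - n^2 + 16*n - 12) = (n - 1)^2*(n^3 - 3*n^2 - 4*n + 12) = (n - 2)*(n - 1)^2*(n^2 - n - 6) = (n - 2)*(n - 1)^2*(n + 2)*(n - 3)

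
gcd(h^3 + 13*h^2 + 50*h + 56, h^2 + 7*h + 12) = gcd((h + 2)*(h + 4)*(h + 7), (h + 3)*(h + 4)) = h + 4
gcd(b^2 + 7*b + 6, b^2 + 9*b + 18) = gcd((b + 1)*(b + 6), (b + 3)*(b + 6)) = b + 6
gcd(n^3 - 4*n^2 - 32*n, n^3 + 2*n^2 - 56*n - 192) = n^2 - 4*n - 32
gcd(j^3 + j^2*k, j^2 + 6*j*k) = j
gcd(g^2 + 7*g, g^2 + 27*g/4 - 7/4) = g + 7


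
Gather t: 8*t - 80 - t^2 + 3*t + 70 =-t^2 + 11*t - 10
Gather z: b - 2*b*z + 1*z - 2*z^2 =b - 2*z^2 + z*(1 - 2*b)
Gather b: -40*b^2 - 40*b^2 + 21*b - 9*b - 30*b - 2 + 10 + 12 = -80*b^2 - 18*b + 20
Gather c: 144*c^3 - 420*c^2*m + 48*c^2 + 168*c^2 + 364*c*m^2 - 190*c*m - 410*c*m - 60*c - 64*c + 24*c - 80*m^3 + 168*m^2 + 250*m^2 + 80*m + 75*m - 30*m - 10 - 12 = 144*c^3 + c^2*(216 - 420*m) + c*(364*m^2 - 600*m - 100) - 80*m^3 + 418*m^2 + 125*m - 22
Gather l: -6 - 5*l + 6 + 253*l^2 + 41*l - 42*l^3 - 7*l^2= -42*l^3 + 246*l^2 + 36*l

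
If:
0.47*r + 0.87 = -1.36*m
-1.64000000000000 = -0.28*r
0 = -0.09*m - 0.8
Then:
No Solution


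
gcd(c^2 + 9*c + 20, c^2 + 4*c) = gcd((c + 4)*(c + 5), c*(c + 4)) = c + 4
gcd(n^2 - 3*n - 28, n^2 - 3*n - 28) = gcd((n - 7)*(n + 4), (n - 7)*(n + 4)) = n^2 - 3*n - 28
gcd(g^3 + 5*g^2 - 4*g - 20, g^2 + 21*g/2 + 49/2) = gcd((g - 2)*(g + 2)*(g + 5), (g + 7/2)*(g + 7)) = 1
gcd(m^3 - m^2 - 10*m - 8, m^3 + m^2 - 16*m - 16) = m^2 - 3*m - 4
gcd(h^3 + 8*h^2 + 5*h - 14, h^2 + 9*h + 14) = h^2 + 9*h + 14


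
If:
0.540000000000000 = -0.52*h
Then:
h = -1.04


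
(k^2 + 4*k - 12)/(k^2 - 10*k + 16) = (k + 6)/(k - 8)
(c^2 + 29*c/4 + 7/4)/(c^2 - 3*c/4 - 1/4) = (c + 7)/(c - 1)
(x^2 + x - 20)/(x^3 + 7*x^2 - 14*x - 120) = 1/(x + 6)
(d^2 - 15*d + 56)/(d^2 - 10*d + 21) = (d - 8)/(d - 3)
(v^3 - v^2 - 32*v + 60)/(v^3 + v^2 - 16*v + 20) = (v^2 + v - 30)/(v^2 + 3*v - 10)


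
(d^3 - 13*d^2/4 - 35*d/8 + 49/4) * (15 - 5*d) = -5*d^4 + 125*d^3/4 - 215*d^2/8 - 1015*d/8 + 735/4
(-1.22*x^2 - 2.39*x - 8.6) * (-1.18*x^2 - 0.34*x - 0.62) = 1.4396*x^4 + 3.235*x^3 + 11.717*x^2 + 4.4058*x + 5.332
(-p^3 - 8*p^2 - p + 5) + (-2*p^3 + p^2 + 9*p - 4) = -3*p^3 - 7*p^2 + 8*p + 1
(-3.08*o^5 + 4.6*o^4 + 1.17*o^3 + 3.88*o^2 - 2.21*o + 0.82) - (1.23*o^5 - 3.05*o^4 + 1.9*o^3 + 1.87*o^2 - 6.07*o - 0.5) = -4.31*o^5 + 7.65*o^4 - 0.73*o^3 + 2.01*o^2 + 3.86*o + 1.32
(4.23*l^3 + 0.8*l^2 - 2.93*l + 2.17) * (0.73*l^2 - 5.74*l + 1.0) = 3.0879*l^5 - 23.6962*l^4 - 2.5009*l^3 + 19.2023*l^2 - 15.3858*l + 2.17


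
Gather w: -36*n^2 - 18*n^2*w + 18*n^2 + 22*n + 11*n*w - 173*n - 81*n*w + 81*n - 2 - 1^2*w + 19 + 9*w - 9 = -18*n^2 - 70*n + w*(-18*n^2 - 70*n + 8) + 8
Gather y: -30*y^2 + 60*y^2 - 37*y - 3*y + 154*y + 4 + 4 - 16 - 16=30*y^2 + 114*y - 24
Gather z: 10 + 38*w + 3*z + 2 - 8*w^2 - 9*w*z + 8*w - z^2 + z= -8*w^2 + 46*w - z^2 + z*(4 - 9*w) + 12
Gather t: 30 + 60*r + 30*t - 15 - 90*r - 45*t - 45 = -30*r - 15*t - 30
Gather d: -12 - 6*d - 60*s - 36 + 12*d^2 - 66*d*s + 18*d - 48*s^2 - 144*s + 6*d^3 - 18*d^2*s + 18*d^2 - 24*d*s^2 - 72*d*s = 6*d^3 + d^2*(30 - 18*s) + d*(-24*s^2 - 138*s + 12) - 48*s^2 - 204*s - 48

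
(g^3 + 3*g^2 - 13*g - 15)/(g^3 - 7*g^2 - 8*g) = (g^2 + 2*g - 15)/(g*(g - 8))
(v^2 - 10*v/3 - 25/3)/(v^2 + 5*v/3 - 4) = (3*v^2 - 10*v - 25)/(3*v^2 + 5*v - 12)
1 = 1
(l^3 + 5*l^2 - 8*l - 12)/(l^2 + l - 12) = (l^3 + 5*l^2 - 8*l - 12)/(l^2 + l - 12)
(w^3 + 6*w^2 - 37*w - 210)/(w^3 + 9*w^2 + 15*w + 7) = (w^2 - w - 30)/(w^2 + 2*w + 1)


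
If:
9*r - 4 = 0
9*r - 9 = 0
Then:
No Solution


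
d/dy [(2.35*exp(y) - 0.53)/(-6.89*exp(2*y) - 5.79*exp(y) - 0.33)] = (16.1915*exp(2*y) - 7.3034*exp(y) - 3.8442)*exp(y)/(47.4721*exp(4*y) + 79.7862*exp(3*y) + 38.0715*exp(2*y) + 3.8214*exp(y) + 0.1089)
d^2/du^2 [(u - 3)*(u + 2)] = 2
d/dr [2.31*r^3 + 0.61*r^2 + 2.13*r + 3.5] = 6.93*r^2 + 1.22*r + 2.13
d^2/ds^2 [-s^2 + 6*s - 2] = -2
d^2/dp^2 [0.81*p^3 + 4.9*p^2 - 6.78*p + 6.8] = 4.86*p + 9.8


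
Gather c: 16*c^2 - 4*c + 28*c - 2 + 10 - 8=16*c^2 + 24*c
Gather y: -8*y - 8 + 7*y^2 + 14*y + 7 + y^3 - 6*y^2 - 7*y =y^3 + y^2 - y - 1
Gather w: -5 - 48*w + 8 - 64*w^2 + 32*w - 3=-64*w^2 - 16*w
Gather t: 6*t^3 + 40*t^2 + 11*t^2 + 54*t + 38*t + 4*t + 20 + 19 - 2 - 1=6*t^3 + 51*t^2 + 96*t + 36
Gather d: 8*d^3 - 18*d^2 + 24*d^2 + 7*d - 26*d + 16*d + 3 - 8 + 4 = 8*d^3 + 6*d^2 - 3*d - 1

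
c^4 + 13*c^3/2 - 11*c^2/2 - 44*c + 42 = (c - 2)*(c - 1)*(c + 7/2)*(c + 6)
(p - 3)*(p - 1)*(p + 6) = p^3 + 2*p^2 - 21*p + 18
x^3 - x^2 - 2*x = x*(x - 2)*(x + 1)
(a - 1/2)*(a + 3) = a^2 + 5*a/2 - 3/2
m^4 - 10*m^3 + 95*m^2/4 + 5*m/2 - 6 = (m - 6)*(m - 4)*(m - 1/2)*(m + 1/2)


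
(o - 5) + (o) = 2*o - 5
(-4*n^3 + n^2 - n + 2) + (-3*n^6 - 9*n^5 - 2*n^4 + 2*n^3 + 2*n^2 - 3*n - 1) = -3*n^6 - 9*n^5 - 2*n^4 - 2*n^3 + 3*n^2 - 4*n + 1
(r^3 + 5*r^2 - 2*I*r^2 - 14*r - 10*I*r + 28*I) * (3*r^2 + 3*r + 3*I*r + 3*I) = 3*r^5 + 18*r^4 - 3*I*r^4 - 21*r^3 - 18*I*r^3 - 6*r^2 + 27*I*r^2 - 54*r + 42*I*r - 84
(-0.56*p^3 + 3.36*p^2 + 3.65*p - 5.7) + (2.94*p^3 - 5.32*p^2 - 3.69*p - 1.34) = 2.38*p^3 - 1.96*p^2 - 0.04*p - 7.04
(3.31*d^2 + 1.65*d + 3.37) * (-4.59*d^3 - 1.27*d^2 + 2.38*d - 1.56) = -15.1929*d^5 - 11.7772*d^4 - 9.686*d^3 - 5.5165*d^2 + 5.4466*d - 5.2572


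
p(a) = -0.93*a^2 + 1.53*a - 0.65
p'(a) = 1.53 - 1.86*a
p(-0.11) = -0.83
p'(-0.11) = 1.73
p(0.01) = -0.63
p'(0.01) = 1.51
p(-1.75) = -6.18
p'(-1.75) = 4.78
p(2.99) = -4.39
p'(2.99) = -4.03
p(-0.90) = -2.78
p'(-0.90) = 3.20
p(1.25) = -0.19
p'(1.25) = -0.80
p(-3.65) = -18.62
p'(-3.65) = 8.32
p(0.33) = -0.25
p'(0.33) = 0.92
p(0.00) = -0.65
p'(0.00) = 1.53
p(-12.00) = -152.93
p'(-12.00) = 23.85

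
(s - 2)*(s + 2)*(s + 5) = s^3 + 5*s^2 - 4*s - 20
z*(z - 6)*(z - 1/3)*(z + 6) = z^4 - z^3/3 - 36*z^2 + 12*z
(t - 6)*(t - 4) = t^2 - 10*t + 24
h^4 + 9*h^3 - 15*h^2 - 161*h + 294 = (h - 3)*(h - 2)*(h + 7)^2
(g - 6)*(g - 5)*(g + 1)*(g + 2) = g^4 - 8*g^3 - g^2 + 68*g + 60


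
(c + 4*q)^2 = c^2 + 8*c*q + 16*q^2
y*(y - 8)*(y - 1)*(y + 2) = y^4 - 7*y^3 - 10*y^2 + 16*y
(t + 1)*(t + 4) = t^2 + 5*t + 4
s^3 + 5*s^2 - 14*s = s*(s - 2)*(s + 7)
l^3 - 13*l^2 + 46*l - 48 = (l - 8)*(l - 3)*(l - 2)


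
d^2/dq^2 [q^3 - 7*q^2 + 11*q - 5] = 6*q - 14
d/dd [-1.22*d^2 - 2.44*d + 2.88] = -2.44*d - 2.44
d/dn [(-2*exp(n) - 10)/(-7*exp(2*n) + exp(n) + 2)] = 2*(-(exp(n) + 5)*(14*exp(n) - 1) + 7*exp(2*n) - exp(n) - 2)*exp(n)/(-7*exp(2*n) + exp(n) + 2)^2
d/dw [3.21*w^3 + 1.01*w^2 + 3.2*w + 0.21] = 9.63*w^2 + 2.02*w + 3.2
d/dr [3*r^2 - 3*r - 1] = 6*r - 3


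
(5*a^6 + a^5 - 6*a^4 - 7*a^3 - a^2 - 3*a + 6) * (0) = 0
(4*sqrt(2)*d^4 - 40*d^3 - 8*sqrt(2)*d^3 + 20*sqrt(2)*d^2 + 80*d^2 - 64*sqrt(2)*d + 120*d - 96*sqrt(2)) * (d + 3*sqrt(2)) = 4*sqrt(2)*d^5 - 16*d^4 - 8*sqrt(2)*d^4 - 100*sqrt(2)*d^3 + 32*d^3 + 240*d^2 + 176*sqrt(2)*d^2 - 384*d + 264*sqrt(2)*d - 576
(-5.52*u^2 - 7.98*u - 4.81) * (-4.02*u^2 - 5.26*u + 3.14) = 22.1904*u^4 + 61.1148*u^3 + 43.9782*u^2 + 0.243399999999994*u - 15.1034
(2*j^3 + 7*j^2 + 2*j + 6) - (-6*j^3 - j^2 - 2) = 8*j^3 + 8*j^2 + 2*j + 8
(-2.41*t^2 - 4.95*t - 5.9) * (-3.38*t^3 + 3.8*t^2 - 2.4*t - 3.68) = 8.1458*t^5 + 7.573*t^4 + 6.916*t^3 - 1.6712*t^2 + 32.376*t + 21.712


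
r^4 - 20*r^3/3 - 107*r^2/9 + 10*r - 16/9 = (r - 8)*(r - 1/3)^2*(r + 2)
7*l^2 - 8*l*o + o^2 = (-7*l + o)*(-l + o)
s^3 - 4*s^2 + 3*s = s*(s - 3)*(s - 1)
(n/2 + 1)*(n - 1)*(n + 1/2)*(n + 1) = n^4/2 + 5*n^3/4 - 5*n/4 - 1/2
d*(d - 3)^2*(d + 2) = d^4 - 4*d^3 - 3*d^2 + 18*d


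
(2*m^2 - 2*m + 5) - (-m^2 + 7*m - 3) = 3*m^2 - 9*m + 8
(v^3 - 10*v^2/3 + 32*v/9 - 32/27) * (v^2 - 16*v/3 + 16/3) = v^5 - 26*v^4/3 + 80*v^3/3 - 1024*v^2/27 + 2048*v/81 - 512/81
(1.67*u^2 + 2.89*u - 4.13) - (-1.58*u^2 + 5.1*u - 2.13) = 3.25*u^2 - 2.21*u - 2.0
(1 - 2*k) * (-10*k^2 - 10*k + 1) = 20*k^3 + 10*k^2 - 12*k + 1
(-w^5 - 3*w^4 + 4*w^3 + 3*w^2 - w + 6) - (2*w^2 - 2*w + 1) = -w^5 - 3*w^4 + 4*w^3 + w^2 + w + 5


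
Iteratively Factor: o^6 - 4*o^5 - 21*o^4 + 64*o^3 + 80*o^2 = (o + 1)*(o^5 - 5*o^4 - 16*o^3 + 80*o^2) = o*(o + 1)*(o^4 - 5*o^3 - 16*o^2 + 80*o) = o*(o - 5)*(o + 1)*(o^3 - 16*o) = o*(o - 5)*(o + 1)*(o + 4)*(o^2 - 4*o) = o^2*(o - 5)*(o + 1)*(o + 4)*(o - 4)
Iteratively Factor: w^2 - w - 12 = (w - 4)*(w + 3)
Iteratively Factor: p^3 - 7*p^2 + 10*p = (p - 5)*(p^2 - 2*p) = p*(p - 5)*(p - 2)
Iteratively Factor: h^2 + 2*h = (h)*(h + 2)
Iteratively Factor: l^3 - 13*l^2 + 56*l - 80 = (l - 4)*(l^2 - 9*l + 20) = (l - 5)*(l - 4)*(l - 4)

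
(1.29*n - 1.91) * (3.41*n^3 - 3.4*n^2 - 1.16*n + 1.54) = 4.3989*n^4 - 10.8991*n^3 + 4.9976*n^2 + 4.2022*n - 2.9414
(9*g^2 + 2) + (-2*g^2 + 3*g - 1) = 7*g^2 + 3*g + 1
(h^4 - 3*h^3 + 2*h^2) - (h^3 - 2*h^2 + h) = h^4 - 4*h^3 + 4*h^2 - h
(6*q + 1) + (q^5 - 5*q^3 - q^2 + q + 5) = q^5 - 5*q^3 - q^2 + 7*q + 6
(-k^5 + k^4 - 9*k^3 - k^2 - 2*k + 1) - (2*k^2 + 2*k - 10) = -k^5 + k^4 - 9*k^3 - 3*k^2 - 4*k + 11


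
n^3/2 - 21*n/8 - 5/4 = (n/2 + 1)*(n - 5/2)*(n + 1/2)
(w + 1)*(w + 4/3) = w^2 + 7*w/3 + 4/3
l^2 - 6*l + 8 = (l - 4)*(l - 2)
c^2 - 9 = (c - 3)*(c + 3)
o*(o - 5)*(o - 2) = o^3 - 7*o^2 + 10*o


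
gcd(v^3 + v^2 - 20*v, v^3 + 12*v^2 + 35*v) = v^2 + 5*v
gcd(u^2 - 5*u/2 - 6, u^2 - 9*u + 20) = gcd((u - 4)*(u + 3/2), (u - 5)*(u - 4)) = u - 4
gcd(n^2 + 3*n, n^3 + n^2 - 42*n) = n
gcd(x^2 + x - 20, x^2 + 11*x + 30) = x + 5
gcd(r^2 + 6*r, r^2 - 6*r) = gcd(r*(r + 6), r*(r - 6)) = r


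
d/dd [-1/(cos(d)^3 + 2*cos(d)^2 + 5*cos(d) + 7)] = (3*sin(d)^2 - 4*cos(d) - 8)*sin(d)/(cos(d)^3 + 2*cos(d)^2 + 5*cos(d) + 7)^2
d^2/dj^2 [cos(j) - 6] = -cos(j)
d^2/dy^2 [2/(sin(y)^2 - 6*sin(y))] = 4*(-2*sin(y) + 9 - 15/sin(y) - 18/sin(y)^2 + 36/sin(y)^3)/(sin(y) - 6)^3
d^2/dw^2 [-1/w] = -2/w^3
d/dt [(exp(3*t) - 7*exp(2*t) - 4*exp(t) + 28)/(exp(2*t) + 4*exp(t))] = (exp(4*t) + 8*exp(3*t) - 24*exp(2*t) - 56*exp(t) - 112)*exp(-t)/(exp(2*t) + 8*exp(t) + 16)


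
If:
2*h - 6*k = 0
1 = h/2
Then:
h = 2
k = 2/3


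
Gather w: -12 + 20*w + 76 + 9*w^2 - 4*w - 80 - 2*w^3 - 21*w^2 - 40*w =-2*w^3 - 12*w^2 - 24*w - 16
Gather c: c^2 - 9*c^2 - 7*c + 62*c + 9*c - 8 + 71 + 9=-8*c^2 + 64*c + 72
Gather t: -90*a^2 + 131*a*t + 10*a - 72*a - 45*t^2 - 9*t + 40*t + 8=-90*a^2 - 62*a - 45*t^2 + t*(131*a + 31) + 8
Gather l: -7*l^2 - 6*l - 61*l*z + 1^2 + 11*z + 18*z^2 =-7*l^2 + l*(-61*z - 6) + 18*z^2 + 11*z + 1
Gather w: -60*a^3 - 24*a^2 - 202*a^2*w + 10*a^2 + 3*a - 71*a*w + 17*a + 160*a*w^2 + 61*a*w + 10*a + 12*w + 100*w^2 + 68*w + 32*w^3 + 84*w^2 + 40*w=-60*a^3 - 14*a^2 + 30*a + 32*w^3 + w^2*(160*a + 184) + w*(-202*a^2 - 10*a + 120)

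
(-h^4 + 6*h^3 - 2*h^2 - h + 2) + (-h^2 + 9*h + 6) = -h^4 + 6*h^3 - 3*h^2 + 8*h + 8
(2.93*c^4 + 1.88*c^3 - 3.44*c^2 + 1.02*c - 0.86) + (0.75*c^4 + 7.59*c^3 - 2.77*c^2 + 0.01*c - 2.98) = 3.68*c^4 + 9.47*c^3 - 6.21*c^2 + 1.03*c - 3.84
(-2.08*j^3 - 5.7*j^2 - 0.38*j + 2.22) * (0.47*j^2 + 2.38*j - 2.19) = -0.9776*j^5 - 7.6294*j^4 - 9.1894*j^3 + 12.622*j^2 + 6.1158*j - 4.8618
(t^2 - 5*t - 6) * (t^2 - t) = t^4 - 6*t^3 - t^2 + 6*t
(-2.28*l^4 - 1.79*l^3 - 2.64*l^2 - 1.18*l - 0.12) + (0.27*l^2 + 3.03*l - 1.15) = -2.28*l^4 - 1.79*l^3 - 2.37*l^2 + 1.85*l - 1.27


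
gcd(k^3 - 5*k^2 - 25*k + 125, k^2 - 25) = k^2 - 25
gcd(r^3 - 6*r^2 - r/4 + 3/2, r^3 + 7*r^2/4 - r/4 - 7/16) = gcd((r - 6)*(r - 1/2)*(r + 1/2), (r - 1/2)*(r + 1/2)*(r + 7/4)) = r^2 - 1/4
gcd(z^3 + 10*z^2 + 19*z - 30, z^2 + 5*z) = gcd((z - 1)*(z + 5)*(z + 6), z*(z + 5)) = z + 5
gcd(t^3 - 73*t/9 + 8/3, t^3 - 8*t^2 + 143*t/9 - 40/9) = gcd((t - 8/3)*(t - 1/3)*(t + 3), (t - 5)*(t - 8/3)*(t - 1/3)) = t^2 - 3*t + 8/9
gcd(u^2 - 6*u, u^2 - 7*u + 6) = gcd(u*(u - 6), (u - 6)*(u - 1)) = u - 6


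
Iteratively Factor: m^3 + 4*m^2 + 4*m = (m + 2)*(m^2 + 2*m) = (m + 2)^2*(m)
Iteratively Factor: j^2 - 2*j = (j - 2)*(j)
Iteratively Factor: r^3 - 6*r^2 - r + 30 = (r - 5)*(r^2 - r - 6) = (r - 5)*(r + 2)*(r - 3)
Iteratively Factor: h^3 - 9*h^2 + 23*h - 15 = (h - 3)*(h^2 - 6*h + 5) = (h - 3)*(h - 1)*(h - 5)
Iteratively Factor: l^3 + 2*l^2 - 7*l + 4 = (l + 4)*(l^2 - 2*l + 1) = (l - 1)*(l + 4)*(l - 1)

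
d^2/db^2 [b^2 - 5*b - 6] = 2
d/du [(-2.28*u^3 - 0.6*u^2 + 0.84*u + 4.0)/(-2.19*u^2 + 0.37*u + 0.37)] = (4.9932*u^4 - 1.6872*u^3 - 0.913199999999999*u^2 + 17.076*u - 1.1692)/(4.7961*u^4 - 1.6206*u^3 - 1.4837*u^2 + 0.2738*u + 0.1369)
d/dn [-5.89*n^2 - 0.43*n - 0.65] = -11.78*n - 0.43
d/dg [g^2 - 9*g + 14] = 2*g - 9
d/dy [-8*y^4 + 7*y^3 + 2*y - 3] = -32*y^3 + 21*y^2 + 2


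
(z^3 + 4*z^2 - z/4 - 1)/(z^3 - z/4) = (z + 4)/z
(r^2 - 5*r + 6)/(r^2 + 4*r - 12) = (r - 3)/(r + 6)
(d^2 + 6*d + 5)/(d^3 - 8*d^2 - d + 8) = (d + 5)/(d^2 - 9*d + 8)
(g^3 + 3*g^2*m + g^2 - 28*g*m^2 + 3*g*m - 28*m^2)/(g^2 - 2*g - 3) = (g^2 + 3*g*m - 28*m^2)/(g - 3)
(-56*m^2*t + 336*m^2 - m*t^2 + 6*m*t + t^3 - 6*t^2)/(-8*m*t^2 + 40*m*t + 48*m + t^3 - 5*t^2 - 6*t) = (7*m + t)/(t + 1)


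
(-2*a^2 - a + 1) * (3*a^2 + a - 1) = -6*a^4 - 5*a^3 + 4*a^2 + 2*a - 1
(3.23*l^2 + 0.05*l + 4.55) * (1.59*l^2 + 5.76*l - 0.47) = 5.1357*l^4 + 18.6843*l^3 + 6.0044*l^2 + 26.1845*l - 2.1385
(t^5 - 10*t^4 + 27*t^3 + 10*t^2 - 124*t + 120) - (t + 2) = t^5 - 10*t^4 + 27*t^3 + 10*t^2 - 125*t + 118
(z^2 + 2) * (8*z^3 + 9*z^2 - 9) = 8*z^5 + 9*z^4 + 16*z^3 + 9*z^2 - 18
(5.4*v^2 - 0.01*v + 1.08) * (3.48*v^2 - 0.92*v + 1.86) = 18.792*v^4 - 5.0028*v^3 + 13.8116*v^2 - 1.0122*v + 2.0088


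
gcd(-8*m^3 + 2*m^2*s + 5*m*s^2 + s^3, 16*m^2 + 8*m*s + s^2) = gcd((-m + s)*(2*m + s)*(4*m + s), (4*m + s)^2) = 4*m + s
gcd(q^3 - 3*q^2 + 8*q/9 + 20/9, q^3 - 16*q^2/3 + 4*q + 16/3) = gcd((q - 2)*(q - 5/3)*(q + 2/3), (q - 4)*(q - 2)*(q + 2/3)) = q^2 - 4*q/3 - 4/3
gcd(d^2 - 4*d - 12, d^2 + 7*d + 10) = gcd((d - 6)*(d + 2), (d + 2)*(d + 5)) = d + 2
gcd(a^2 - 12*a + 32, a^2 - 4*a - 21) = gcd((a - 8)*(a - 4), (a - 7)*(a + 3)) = 1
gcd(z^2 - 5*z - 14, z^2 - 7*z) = z - 7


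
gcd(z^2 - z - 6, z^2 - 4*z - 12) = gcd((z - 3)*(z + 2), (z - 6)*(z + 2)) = z + 2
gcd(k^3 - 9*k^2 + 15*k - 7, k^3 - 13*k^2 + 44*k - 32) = k - 1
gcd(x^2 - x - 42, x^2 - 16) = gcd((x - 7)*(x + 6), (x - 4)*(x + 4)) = 1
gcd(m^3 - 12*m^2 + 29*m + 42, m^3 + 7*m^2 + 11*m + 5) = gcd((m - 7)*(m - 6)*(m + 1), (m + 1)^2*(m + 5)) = m + 1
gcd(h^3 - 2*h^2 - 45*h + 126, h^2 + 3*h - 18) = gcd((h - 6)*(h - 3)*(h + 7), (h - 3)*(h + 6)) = h - 3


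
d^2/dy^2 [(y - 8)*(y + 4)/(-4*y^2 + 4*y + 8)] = 3*(y^3 + 30*y^2 - 24*y + 28)/(2*(y^6 - 3*y^5 - 3*y^4 + 11*y^3 + 6*y^2 - 12*y - 8))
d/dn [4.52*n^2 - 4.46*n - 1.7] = 9.04*n - 4.46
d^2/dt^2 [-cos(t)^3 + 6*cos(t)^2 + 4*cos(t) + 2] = -13*cos(t)/4 - 12*cos(2*t) + 9*cos(3*t)/4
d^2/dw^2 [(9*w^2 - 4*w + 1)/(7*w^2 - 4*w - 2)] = 14*(8*w^3 + 75*w^2 - 36*w + 14)/(343*w^6 - 588*w^5 + 42*w^4 + 272*w^3 - 12*w^2 - 48*w - 8)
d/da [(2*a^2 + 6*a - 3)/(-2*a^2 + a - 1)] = (14*a^2 - 16*a - 3)/(4*a^4 - 4*a^3 + 5*a^2 - 2*a + 1)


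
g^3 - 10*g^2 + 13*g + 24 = (g - 8)*(g - 3)*(g + 1)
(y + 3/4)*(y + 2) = y^2 + 11*y/4 + 3/2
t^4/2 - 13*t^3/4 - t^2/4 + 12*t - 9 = (t/2 + 1)*(t - 6)*(t - 3/2)*(t - 1)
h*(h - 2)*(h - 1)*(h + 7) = h^4 + 4*h^3 - 19*h^2 + 14*h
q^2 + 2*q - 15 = (q - 3)*(q + 5)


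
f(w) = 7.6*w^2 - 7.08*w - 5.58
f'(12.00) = 175.32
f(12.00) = 1003.86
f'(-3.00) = -52.68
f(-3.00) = 84.06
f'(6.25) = 87.92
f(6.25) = 247.04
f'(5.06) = 69.83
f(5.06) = 153.18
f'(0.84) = 5.69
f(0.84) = -6.16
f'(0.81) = 5.23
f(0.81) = -6.33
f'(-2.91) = -51.31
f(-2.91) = 79.38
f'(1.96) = 22.71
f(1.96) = 9.74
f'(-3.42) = -59.06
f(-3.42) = 107.53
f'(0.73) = 4.02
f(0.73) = -6.70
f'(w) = 15.2*w - 7.08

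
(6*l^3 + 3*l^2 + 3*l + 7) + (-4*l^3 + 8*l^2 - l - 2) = 2*l^3 + 11*l^2 + 2*l + 5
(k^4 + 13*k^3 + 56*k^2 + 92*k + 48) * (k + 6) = k^5 + 19*k^4 + 134*k^3 + 428*k^2 + 600*k + 288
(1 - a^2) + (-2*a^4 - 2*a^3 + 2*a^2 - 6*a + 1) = -2*a^4 - 2*a^3 + a^2 - 6*a + 2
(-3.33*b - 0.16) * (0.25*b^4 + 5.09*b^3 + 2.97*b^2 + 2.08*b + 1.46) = -0.8325*b^5 - 16.9897*b^4 - 10.7045*b^3 - 7.4016*b^2 - 5.1946*b - 0.2336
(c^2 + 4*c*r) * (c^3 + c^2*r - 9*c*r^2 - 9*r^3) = c^5 + 5*c^4*r - 5*c^3*r^2 - 45*c^2*r^3 - 36*c*r^4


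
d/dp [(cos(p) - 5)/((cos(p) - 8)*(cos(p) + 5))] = (cos(p)^2 - 10*cos(p) + 55)*sin(p)/((cos(p) - 8)^2*(cos(p) + 5)^2)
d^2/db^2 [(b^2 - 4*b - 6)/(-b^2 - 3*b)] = 2*(7*b^3 + 18*b^2 + 54*b + 54)/(b^3*(b^3 + 9*b^2 + 27*b + 27))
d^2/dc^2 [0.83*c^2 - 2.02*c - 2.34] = 1.66000000000000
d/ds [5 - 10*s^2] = -20*s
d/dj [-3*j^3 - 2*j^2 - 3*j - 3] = -9*j^2 - 4*j - 3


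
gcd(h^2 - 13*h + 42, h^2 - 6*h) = h - 6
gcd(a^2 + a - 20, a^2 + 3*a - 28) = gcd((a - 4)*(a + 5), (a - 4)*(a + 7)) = a - 4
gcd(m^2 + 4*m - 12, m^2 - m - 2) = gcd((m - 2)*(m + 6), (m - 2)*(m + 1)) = m - 2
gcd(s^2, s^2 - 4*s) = s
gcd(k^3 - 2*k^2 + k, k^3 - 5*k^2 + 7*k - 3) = k^2 - 2*k + 1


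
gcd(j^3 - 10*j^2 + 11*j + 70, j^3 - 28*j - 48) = j + 2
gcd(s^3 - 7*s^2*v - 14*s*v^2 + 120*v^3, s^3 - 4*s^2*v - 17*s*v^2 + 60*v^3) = s^2 - s*v - 20*v^2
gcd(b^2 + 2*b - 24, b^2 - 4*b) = b - 4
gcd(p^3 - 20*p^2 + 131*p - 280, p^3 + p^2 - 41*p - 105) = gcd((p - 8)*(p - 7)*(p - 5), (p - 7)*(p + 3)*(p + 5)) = p - 7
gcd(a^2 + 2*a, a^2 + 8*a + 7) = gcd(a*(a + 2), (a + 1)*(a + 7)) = 1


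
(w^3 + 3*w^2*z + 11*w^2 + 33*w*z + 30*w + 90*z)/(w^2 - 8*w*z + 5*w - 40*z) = (-w^2 - 3*w*z - 6*w - 18*z)/(-w + 8*z)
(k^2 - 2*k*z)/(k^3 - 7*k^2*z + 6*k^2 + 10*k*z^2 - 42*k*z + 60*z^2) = k/(k^2 - 5*k*z + 6*k - 30*z)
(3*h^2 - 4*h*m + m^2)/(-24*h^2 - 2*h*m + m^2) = (-3*h^2 + 4*h*m - m^2)/(24*h^2 + 2*h*m - m^2)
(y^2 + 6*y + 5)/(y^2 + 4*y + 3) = (y + 5)/(y + 3)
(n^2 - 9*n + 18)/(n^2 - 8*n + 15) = (n - 6)/(n - 5)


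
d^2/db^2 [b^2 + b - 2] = 2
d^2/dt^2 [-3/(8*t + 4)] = -6/(2*t + 1)^3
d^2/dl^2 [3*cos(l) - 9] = -3*cos(l)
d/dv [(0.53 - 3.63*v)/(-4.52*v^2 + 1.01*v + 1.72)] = (-16.4076*v^2 + 4.7912*v - 6.7789)/(20.4304*v^4 - 9.1304*v^3 - 14.5287*v^2 + 3.4744*v + 2.9584)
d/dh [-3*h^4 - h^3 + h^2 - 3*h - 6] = -12*h^3 - 3*h^2 + 2*h - 3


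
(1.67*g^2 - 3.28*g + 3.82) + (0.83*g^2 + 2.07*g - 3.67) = 2.5*g^2 - 1.21*g + 0.15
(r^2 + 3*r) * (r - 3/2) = r^3 + 3*r^2/2 - 9*r/2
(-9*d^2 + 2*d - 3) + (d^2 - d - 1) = -8*d^2 + d - 4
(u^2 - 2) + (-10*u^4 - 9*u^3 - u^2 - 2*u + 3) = -10*u^4 - 9*u^3 - 2*u + 1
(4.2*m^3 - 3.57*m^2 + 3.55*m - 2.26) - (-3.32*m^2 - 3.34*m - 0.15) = 4.2*m^3 - 0.25*m^2 + 6.89*m - 2.11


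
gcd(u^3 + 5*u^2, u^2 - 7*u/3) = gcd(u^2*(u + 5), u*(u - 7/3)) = u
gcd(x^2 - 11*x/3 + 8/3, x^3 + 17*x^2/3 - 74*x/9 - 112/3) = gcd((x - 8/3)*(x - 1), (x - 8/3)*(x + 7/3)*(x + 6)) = x - 8/3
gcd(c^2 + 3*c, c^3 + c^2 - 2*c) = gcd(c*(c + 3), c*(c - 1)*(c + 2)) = c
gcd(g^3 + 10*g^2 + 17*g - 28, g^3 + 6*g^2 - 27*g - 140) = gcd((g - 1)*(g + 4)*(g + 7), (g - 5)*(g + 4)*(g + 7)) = g^2 + 11*g + 28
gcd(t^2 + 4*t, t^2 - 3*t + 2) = 1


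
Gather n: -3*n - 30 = -3*n - 30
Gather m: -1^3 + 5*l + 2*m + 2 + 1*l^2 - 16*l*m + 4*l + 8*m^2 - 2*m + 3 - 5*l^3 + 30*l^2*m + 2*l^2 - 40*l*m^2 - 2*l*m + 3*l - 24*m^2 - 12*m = -5*l^3 + 3*l^2 + 12*l + m^2*(-40*l - 16) + m*(30*l^2 - 18*l - 12) + 4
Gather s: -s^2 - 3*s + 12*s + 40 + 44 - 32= -s^2 + 9*s + 52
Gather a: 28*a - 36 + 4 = 28*a - 32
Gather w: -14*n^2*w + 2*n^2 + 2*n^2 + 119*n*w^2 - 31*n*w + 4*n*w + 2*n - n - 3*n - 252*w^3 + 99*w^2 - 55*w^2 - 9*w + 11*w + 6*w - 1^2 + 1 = 4*n^2 - 2*n - 252*w^3 + w^2*(119*n + 44) + w*(-14*n^2 - 27*n + 8)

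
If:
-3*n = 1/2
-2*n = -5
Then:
No Solution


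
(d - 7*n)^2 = d^2 - 14*d*n + 49*n^2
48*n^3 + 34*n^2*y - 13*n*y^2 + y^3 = (-8*n + y)*(-6*n + y)*(n + y)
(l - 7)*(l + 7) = l^2 - 49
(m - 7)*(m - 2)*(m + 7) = m^3 - 2*m^2 - 49*m + 98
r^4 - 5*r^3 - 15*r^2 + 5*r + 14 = (r - 7)*(r - 1)*(r + 1)*(r + 2)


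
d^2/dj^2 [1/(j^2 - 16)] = 2*(3*j^2 + 16)/(j^2 - 16)^3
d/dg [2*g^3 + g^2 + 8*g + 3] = 6*g^2 + 2*g + 8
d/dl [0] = 0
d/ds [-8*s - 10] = -8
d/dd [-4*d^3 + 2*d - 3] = 2 - 12*d^2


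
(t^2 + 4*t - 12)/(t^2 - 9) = (t^2 + 4*t - 12)/(t^2 - 9)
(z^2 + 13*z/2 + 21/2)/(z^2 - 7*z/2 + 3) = (2*z^2 + 13*z + 21)/(2*z^2 - 7*z + 6)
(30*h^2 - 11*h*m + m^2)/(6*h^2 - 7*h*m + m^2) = (5*h - m)/(h - m)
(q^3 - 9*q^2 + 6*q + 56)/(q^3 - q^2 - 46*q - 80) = (q^2 - 11*q + 28)/(q^2 - 3*q - 40)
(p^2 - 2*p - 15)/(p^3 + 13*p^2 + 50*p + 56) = (p^2 - 2*p - 15)/(p^3 + 13*p^2 + 50*p + 56)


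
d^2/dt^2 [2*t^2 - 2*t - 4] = 4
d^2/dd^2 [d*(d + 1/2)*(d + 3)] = 6*d + 7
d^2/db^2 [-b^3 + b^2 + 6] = 2 - 6*b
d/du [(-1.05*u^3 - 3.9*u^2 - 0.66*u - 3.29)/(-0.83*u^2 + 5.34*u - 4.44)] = (0.8715*u^4 - 11.214*u^3 - 7.3878*u^2 + 29.1706*u + 20.499)/(0.6889*u^4 - 8.8644*u^3 + 35.886*u^2 - 47.4192*u + 19.7136)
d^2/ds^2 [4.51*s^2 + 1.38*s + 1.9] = 9.02000000000000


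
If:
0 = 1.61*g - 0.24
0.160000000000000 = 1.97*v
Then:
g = 0.15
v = 0.08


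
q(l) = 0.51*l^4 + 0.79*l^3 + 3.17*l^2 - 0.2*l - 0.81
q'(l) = 2.04*l^3 + 2.37*l^2 + 6.34*l - 0.2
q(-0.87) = 1.54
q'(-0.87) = -5.27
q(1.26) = 6.84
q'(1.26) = 15.63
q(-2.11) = 16.41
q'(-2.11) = -22.19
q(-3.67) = 96.09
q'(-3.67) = -92.39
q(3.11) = 100.70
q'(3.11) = 103.80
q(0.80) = 1.67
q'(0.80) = 7.43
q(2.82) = 73.80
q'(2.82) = 82.27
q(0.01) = -0.81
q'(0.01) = -0.14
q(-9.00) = 3027.96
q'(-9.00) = -1352.45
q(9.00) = 4176.18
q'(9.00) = 1735.99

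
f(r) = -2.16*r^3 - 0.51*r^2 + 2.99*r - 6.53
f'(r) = -6.48*r^2 - 1.02*r + 2.99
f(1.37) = -8.95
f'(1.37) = -10.57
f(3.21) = -73.63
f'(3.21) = -67.05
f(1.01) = -6.26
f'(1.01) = -4.65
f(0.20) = -5.97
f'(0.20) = 2.53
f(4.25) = -168.85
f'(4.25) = -118.39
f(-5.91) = 403.86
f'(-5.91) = -217.32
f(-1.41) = -5.70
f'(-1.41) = -8.45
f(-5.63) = 345.93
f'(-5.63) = -196.66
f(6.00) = -473.51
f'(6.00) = -236.41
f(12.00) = -3776.57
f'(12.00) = -942.37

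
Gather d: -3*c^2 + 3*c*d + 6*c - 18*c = -3*c^2 + 3*c*d - 12*c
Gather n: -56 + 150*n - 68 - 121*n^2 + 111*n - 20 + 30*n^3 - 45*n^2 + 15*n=30*n^3 - 166*n^2 + 276*n - 144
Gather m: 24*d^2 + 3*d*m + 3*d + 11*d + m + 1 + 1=24*d^2 + 14*d + m*(3*d + 1) + 2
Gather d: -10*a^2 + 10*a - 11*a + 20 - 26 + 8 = -10*a^2 - a + 2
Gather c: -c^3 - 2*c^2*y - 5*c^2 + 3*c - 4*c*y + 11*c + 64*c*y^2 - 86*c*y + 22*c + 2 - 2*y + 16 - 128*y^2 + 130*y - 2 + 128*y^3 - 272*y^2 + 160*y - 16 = -c^3 + c^2*(-2*y - 5) + c*(64*y^2 - 90*y + 36) + 128*y^3 - 400*y^2 + 288*y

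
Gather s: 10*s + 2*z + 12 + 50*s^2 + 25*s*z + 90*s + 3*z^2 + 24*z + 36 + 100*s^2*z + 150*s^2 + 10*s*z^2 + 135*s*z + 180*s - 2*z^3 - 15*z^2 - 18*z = s^2*(100*z + 200) + s*(10*z^2 + 160*z + 280) - 2*z^3 - 12*z^2 + 8*z + 48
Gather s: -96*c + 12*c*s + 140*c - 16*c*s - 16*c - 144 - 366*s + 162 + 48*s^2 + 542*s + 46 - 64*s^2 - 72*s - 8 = 28*c - 16*s^2 + s*(104 - 4*c) + 56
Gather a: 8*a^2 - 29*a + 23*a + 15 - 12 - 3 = 8*a^2 - 6*a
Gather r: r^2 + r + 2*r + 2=r^2 + 3*r + 2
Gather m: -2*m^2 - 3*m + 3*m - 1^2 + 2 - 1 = -2*m^2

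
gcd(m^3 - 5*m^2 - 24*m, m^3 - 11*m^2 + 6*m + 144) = m^2 - 5*m - 24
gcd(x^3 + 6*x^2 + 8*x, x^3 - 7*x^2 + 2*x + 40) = x + 2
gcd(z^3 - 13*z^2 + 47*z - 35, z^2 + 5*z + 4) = 1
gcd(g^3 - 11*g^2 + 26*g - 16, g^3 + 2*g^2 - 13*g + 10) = g^2 - 3*g + 2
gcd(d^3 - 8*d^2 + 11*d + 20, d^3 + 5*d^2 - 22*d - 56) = d - 4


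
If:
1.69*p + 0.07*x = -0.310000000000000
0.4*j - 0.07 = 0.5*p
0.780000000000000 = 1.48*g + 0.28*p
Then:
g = 0.00783623860546937*x + 0.561730369422677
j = -0.0517751479289941*x - 0.0542899408284024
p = -0.0414201183431953*x - 0.183431952662722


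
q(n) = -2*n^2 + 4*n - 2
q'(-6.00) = 28.00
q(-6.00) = -98.00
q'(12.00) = -44.00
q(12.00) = -242.00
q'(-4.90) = 23.60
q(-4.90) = -69.62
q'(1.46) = -1.84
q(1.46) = -0.42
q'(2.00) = -4.00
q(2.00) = -2.00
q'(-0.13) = 4.52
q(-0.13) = -2.55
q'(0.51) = 1.96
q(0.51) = -0.48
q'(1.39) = -1.56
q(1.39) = -0.30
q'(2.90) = -7.60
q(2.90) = -7.22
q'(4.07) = -12.28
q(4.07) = -18.85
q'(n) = 4 - 4*n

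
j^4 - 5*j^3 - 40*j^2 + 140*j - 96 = (j - 8)*(j - 2)*(j - 1)*(j + 6)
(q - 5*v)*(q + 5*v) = q^2 - 25*v^2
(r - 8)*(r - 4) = r^2 - 12*r + 32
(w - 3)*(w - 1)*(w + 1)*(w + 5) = w^4 + 2*w^3 - 16*w^2 - 2*w + 15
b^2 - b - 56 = (b - 8)*(b + 7)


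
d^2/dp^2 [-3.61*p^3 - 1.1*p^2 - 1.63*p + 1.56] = -21.66*p - 2.2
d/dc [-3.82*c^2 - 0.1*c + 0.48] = -7.64*c - 0.1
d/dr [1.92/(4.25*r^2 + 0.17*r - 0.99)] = (-16.32*r - 0.3264)/(4.25*r^2 + 0.17*r - 0.99)^2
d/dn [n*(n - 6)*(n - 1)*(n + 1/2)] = 4*n^3 - 39*n^2/2 + 5*n + 3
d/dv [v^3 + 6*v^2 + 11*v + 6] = 3*v^2 + 12*v + 11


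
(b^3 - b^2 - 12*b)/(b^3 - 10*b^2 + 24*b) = (b + 3)/(b - 6)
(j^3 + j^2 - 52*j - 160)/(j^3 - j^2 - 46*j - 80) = (j + 4)/(j + 2)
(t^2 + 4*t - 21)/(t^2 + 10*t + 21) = (t - 3)/(t + 3)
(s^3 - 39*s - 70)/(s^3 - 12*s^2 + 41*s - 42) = (s^2 + 7*s + 10)/(s^2 - 5*s + 6)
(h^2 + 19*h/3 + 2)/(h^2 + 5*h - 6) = (h + 1/3)/(h - 1)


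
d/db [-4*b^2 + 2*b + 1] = 2 - 8*b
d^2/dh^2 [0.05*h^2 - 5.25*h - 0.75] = 0.100000000000000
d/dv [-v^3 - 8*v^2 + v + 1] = -3*v^2 - 16*v + 1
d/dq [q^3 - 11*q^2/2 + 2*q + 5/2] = 3*q^2 - 11*q + 2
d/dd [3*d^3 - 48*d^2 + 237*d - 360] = 9*d^2 - 96*d + 237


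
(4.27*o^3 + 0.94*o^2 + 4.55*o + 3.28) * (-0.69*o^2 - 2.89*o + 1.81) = -2.9463*o^5 - 12.9889*o^4 + 1.8726*o^3 - 13.7113*o^2 - 1.2437*o + 5.9368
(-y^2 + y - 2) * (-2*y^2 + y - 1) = 2*y^4 - 3*y^3 + 6*y^2 - 3*y + 2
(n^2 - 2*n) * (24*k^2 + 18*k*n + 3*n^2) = 24*k^2*n^2 - 48*k^2*n + 18*k*n^3 - 36*k*n^2 + 3*n^4 - 6*n^3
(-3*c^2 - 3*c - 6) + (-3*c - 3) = -3*c^2 - 6*c - 9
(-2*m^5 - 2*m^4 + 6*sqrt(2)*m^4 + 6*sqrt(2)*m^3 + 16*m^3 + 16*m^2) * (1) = -2*m^5 - 2*m^4 + 6*sqrt(2)*m^4 + 6*sqrt(2)*m^3 + 16*m^3 + 16*m^2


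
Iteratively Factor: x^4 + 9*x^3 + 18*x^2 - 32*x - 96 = (x + 4)*(x^3 + 5*x^2 - 2*x - 24) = (x + 4)^2*(x^2 + x - 6) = (x + 3)*(x + 4)^2*(x - 2)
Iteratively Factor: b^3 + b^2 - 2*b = (b - 1)*(b^2 + 2*b) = b*(b - 1)*(b + 2)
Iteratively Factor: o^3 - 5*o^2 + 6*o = (o)*(o^2 - 5*o + 6) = o*(o - 2)*(o - 3)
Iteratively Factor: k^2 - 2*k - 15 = (k - 5)*(k + 3)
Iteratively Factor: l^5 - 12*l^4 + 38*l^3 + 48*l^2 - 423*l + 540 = (l + 3)*(l^4 - 15*l^3 + 83*l^2 - 201*l + 180) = (l - 3)*(l + 3)*(l^3 - 12*l^2 + 47*l - 60) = (l - 4)*(l - 3)*(l + 3)*(l^2 - 8*l + 15) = (l - 4)*(l - 3)^2*(l + 3)*(l - 5)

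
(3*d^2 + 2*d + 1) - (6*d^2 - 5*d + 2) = -3*d^2 + 7*d - 1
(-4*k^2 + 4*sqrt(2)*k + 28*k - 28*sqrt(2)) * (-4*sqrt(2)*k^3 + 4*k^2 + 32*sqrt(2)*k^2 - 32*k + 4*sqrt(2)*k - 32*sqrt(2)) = 16*sqrt(2)*k^5 - 240*sqrt(2)*k^4 - 48*k^4 + 720*k^3 + 896*sqrt(2)*k^3 - 2656*k^2 - 480*k + 1792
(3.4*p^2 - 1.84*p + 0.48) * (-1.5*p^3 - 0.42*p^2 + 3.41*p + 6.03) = -5.1*p^5 + 1.332*p^4 + 11.6468*p^3 + 14.026*p^2 - 9.4584*p + 2.8944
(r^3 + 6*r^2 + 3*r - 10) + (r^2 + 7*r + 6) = r^3 + 7*r^2 + 10*r - 4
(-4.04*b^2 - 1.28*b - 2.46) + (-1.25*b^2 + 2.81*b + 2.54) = -5.29*b^2 + 1.53*b + 0.0800000000000001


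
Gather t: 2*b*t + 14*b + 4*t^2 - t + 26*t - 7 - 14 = 14*b + 4*t^2 + t*(2*b + 25) - 21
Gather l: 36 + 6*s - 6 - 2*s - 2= 4*s + 28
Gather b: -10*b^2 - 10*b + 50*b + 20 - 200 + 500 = -10*b^2 + 40*b + 320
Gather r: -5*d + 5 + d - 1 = 4 - 4*d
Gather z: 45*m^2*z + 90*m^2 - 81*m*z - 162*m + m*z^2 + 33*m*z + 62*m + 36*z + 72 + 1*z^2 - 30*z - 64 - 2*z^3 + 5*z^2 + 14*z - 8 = 90*m^2 - 100*m - 2*z^3 + z^2*(m + 6) + z*(45*m^2 - 48*m + 20)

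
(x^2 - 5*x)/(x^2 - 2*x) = (x - 5)/(x - 2)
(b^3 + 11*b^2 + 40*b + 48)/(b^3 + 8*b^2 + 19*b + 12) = (b + 4)/(b + 1)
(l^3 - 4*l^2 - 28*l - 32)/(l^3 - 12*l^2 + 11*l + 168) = (l^2 + 4*l + 4)/(l^2 - 4*l - 21)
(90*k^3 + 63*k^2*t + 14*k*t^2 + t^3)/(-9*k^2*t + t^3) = (30*k^2 + 11*k*t + t^2)/(t*(-3*k + t))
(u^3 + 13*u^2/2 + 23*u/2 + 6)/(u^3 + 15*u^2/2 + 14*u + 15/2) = (u + 4)/(u + 5)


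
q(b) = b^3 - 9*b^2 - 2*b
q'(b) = 3*b^2 - 18*b - 2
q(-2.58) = -71.92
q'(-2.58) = 64.41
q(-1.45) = -19.07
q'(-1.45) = 30.41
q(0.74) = -6.00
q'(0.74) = -13.68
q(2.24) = -38.40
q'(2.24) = -27.27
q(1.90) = -29.43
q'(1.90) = -25.37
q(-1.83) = -32.61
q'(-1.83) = 40.99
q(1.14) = -12.49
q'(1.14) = -18.62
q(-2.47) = -65.04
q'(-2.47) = 60.76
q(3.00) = -60.00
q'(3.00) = -29.00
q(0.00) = 0.00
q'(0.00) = -2.00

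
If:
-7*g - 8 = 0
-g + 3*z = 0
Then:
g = -8/7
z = -8/21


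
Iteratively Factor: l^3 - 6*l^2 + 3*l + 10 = (l - 5)*(l^2 - l - 2) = (l - 5)*(l + 1)*(l - 2)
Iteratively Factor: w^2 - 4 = (w + 2)*(w - 2)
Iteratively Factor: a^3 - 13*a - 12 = (a + 3)*(a^2 - 3*a - 4) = (a + 1)*(a + 3)*(a - 4)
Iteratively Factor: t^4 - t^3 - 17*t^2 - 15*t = (t + 1)*(t^3 - 2*t^2 - 15*t) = t*(t + 1)*(t^2 - 2*t - 15) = t*(t - 5)*(t + 1)*(t + 3)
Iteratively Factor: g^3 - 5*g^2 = (g)*(g^2 - 5*g) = g^2*(g - 5)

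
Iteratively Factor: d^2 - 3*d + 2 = (d - 2)*(d - 1)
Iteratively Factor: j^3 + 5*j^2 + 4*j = (j)*(j^2 + 5*j + 4) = j*(j + 4)*(j + 1)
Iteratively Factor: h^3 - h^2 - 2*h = (h - 2)*(h^2 + h) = (h - 2)*(h + 1)*(h)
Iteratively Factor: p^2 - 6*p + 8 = (p - 2)*(p - 4)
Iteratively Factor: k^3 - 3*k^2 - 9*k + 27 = (k - 3)*(k^2 - 9) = (k - 3)*(k + 3)*(k - 3)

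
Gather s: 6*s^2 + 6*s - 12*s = 6*s^2 - 6*s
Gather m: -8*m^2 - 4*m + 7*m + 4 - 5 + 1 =-8*m^2 + 3*m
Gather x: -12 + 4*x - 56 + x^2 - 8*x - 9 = x^2 - 4*x - 77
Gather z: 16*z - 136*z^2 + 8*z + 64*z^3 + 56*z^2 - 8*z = 64*z^3 - 80*z^2 + 16*z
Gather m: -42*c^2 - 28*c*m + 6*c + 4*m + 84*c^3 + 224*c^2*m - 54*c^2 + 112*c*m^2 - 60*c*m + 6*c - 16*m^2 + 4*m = 84*c^3 - 96*c^2 + 12*c + m^2*(112*c - 16) + m*(224*c^2 - 88*c + 8)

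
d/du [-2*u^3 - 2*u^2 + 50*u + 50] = -6*u^2 - 4*u + 50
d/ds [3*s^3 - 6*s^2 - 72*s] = 9*s^2 - 12*s - 72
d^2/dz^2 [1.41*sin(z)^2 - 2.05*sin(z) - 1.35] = 2.05*sin(z) + 2.82*cos(2*z)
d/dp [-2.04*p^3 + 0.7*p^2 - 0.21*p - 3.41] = -6.12*p^2 + 1.4*p - 0.21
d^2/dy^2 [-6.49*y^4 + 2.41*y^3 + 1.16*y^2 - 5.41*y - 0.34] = -77.88*y^2 + 14.46*y + 2.32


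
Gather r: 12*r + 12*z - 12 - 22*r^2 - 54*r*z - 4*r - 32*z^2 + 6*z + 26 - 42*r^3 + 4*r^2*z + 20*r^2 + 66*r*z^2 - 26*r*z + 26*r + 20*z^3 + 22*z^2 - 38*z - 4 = -42*r^3 + r^2*(4*z - 2) + r*(66*z^2 - 80*z + 34) + 20*z^3 - 10*z^2 - 20*z + 10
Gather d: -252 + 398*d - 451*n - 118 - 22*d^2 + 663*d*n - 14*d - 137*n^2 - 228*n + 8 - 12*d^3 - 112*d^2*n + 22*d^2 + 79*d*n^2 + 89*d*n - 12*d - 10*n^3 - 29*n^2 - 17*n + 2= -12*d^3 - 112*d^2*n + d*(79*n^2 + 752*n + 372) - 10*n^3 - 166*n^2 - 696*n - 360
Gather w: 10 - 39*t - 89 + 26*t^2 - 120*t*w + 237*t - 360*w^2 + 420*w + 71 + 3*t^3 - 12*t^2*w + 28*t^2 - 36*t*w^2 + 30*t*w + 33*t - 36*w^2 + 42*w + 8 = 3*t^3 + 54*t^2 + 231*t + w^2*(-36*t - 396) + w*(-12*t^2 - 90*t + 462)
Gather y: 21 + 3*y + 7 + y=4*y + 28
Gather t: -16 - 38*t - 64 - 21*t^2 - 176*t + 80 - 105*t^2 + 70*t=-126*t^2 - 144*t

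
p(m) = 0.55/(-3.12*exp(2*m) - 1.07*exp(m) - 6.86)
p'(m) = 0.55*(6.24*exp(2*m) + 1.07*exp(m))/(-3.12*exp(2*m) - 1.07*exp(m) - 6.86)^2 = (3.432*exp(m) + 0.5885)*exp(m)/(3.12*exp(2*m) + 1.07*exp(m) + 6.86)^2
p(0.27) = -0.04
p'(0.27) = 0.04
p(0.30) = -0.04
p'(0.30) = 0.04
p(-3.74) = -0.08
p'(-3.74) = 0.00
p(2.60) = -0.00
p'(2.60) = 0.00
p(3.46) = -0.00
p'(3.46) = 0.00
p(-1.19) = -0.07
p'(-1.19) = 0.01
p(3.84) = -0.00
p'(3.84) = 0.00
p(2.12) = -0.00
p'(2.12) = 0.00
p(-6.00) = -0.08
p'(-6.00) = 0.00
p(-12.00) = -0.08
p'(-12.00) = 0.00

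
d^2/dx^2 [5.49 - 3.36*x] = 0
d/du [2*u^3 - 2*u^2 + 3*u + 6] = 6*u^2 - 4*u + 3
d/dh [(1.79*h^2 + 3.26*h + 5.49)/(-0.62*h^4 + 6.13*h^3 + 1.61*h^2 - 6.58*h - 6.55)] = (2.2196*h^5 - 4.9091*h^4 - 26.3524*h^3 - 117.9879*h^2 - 41.1268*h + 14.7712)/(0.3844*h^8 - 7.6012*h^7 + 35.5805*h^6 + 27.8978*h^5 - 69.9567*h^4 - 101.4906*h^3 + 22.2054*h^2 + 86.198*h + 42.9025)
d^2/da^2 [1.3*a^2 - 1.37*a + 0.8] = 2.60000000000000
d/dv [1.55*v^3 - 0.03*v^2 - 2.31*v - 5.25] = 4.65*v^2 - 0.06*v - 2.31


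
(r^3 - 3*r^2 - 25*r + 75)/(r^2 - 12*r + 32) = (r^3 - 3*r^2 - 25*r + 75)/(r^2 - 12*r + 32)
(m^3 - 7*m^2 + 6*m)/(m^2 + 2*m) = (m^2 - 7*m + 6)/(m + 2)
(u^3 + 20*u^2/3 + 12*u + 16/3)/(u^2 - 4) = (3*u^2 + 14*u + 8)/(3*(u - 2))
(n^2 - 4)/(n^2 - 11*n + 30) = (n^2 - 4)/(n^2 - 11*n + 30)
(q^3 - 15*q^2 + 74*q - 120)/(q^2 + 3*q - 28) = (q^2 - 11*q + 30)/(q + 7)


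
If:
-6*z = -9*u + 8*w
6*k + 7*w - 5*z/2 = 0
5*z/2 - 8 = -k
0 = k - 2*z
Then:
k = 32/9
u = -544/567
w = -152/63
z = 16/9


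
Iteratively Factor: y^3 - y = (y)*(y^2 - 1) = y*(y + 1)*(y - 1)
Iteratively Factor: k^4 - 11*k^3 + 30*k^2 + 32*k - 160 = (k + 2)*(k^3 - 13*k^2 + 56*k - 80) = (k - 4)*(k + 2)*(k^2 - 9*k + 20) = (k - 5)*(k - 4)*(k + 2)*(k - 4)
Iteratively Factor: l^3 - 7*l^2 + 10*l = (l)*(l^2 - 7*l + 10) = l*(l - 5)*(l - 2)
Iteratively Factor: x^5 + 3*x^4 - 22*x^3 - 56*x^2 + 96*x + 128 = (x + 4)*(x^4 - x^3 - 18*x^2 + 16*x + 32) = (x - 2)*(x + 4)*(x^3 + x^2 - 16*x - 16) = (x - 4)*(x - 2)*(x + 4)*(x^2 + 5*x + 4) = (x - 4)*(x - 2)*(x + 1)*(x + 4)*(x + 4)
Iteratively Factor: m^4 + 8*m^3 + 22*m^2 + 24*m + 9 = (m + 3)*(m^3 + 5*m^2 + 7*m + 3) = (m + 1)*(m + 3)*(m^2 + 4*m + 3) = (m + 1)*(m + 3)^2*(m + 1)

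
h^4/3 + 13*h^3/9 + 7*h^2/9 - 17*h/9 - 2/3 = (h/3 + 1)*(h - 1)*(h + 1/3)*(h + 2)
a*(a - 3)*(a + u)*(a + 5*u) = a^4 + 6*a^3*u - 3*a^3 + 5*a^2*u^2 - 18*a^2*u - 15*a*u^2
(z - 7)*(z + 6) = z^2 - z - 42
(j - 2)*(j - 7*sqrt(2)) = j^2 - 7*sqrt(2)*j - 2*j + 14*sqrt(2)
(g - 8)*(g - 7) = g^2 - 15*g + 56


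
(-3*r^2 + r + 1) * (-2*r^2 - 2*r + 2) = 6*r^4 + 4*r^3 - 10*r^2 + 2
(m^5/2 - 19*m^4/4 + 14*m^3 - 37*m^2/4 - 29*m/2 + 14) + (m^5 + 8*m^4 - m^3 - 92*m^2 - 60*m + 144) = 3*m^5/2 + 13*m^4/4 + 13*m^3 - 405*m^2/4 - 149*m/2 + 158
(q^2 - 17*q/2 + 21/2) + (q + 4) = q^2 - 15*q/2 + 29/2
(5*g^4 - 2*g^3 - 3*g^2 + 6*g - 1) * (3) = 15*g^4 - 6*g^3 - 9*g^2 + 18*g - 3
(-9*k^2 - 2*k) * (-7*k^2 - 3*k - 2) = 63*k^4 + 41*k^3 + 24*k^2 + 4*k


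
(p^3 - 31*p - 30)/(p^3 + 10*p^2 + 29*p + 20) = (p - 6)/(p + 4)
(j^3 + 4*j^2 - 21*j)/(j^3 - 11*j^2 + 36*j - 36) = j*(j + 7)/(j^2 - 8*j + 12)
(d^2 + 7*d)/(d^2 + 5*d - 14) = d/(d - 2)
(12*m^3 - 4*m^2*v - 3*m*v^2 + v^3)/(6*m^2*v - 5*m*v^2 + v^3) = (2*m + v)/v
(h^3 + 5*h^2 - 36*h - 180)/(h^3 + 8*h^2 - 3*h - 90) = (h - 6)/(h - 3)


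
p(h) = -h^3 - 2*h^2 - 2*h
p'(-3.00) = -17.00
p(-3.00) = 15.00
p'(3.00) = -41.00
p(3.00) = -51.00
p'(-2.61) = -12.00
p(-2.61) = 9.38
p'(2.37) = -28.33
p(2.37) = -29.29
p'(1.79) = -18.77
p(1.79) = -15.72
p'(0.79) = -7.03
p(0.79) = -3.32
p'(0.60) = -5.48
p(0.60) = -2.14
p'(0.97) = -8.70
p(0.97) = -4.73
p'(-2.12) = -7.00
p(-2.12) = 4.78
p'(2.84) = -37.56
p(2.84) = -44.72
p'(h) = -3*h^2 - 4*h - 2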